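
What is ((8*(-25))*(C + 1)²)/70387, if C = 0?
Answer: -200/70387 ≈ -0.0028414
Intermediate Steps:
((8*(-25))*(C + 1)²)/70387 = ((8*(-25))*(0 + 1)²)/70387 = -200*1²*(1/70387) = -200*1*(1/70387) = -200*1/70387 = -200/70387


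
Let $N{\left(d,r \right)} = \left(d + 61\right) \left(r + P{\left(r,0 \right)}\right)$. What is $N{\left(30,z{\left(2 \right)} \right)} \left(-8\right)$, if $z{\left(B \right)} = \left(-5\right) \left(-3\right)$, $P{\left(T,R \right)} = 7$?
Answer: $-16016$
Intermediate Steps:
$z{\left(B \right)} = 15$
$N{\left(d,r \right)} = \left(7 + r\right) \left(61 + d\right)$ ($N{\left(d,r \right)} = \left(d + 61\right) \left(r + 7\right) = \left(61 + d\right) \left(7 + r\right) = \left(7 + r\right) \left(61 + d\right)$)
$N{\left(30,z{\left(2 \right)} \right)} \left(-8\right) = \left(427 + 7 \cdot 30 + 61 \cdot 15 + 30 \cdot 15\right) \left(-8\right) = \left(427 + 210 + 915 + 450\right) \left(-8\right) = 2002 \left(-8\right) = -16016$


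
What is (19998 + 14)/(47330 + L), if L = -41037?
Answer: 20012/6293 ≈ 3.1800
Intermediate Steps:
(19998 + 14)/(47330 + L) = (19998 + 14)/(47330 - 41037) = 20012/6293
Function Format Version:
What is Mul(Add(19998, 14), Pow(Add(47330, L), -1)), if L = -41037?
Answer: Rational(20012, 6293) ≈ 3.1800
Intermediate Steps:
Mul(Add(19998, 14), Pow(Add(47330, L), -1)) = Mul(Add(19998, 14), Pow(Add(47330, -41037), -1)) = Mul(20012, Pow(6293, -1)) = Mul(20012, Rational(1, 6293)) = Rational(20012, 6293)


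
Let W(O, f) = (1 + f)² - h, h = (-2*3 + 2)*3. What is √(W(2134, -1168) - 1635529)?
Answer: 2*I*√68407 ≈ 523.09*I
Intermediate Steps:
h = -12 (h = (-6 + 2)*3 = -4*3 = -12)
W(O, f) = 12 + (1 + f)² (W(O, f) = (1 + f)² - 1*(-12) = (1 + f)² + 12 = 12 + (1 + f)²)
√(W(2134, -1168) - 1635529) = √((12 + (1 - 1168)²) - 1635529) = √((12 + (-1167)²) - 1635529) = √((12 + 1361889) - 1635529) = √(1361901 - 1635529) = √(-273628) = 2*I*√68407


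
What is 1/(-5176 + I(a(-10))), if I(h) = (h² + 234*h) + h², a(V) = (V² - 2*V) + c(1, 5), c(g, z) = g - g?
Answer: 1/51704 ≈ 1.9341e-5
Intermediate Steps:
c(g, z) = 0
a(V) = V² - 2*V (a(V) = (V² - 2*V) + 0 = V² - 2*V)
I(h) = 2*h² + 234*h
1/(-5176 + I(a(-10))) = 1/(-5176 + 2*(-10*(-2 - 10))*(117 - 10*(-2 - 10))) = 1/(-5176 + 2*(-10*(-12))*(117 - 10*(-12))) = 1/(-5176 + 2*120*(117 + 120)) = 1/(-5176 + 2*120*237) = 1/(-5176 + 56880) = 1/51704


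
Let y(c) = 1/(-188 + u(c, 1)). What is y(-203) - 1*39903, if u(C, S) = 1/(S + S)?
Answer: -14963627/375 ≈ -39903.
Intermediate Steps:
u(C, S) = 1/(2*S)
y(c) = -2/375 (y(c) = 1/(-188 + (½)/1) = 1/(-188 + (½)*1) = 1/(-188 + ½) = 1/(-375/2) = -2/375)
y(-203) - 1*39903 = -2/375 - 1*39903 = -2/375 - 39903 = -14963627/375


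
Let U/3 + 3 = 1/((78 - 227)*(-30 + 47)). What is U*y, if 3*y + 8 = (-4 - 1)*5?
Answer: 250800/2533 ≈ 99.013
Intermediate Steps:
y = -11 (y = -8/3 + ((-4 - 1)*5)/3 = -8/3 + (-5*5)/3 = -8/3 + (⅓)*(-25) = -8/3 - 25/3 = -11)
U = -22800/2533 (U = -9 + 3/(((78 - 227)*(-30 + 47))) = -9 + 3/((-149*17)) = -9 + 3/(-2533) = -9 + 3*(-1/2533) = -9 - 3/2533 = -22800/2533 ≈ -9.0012)
U*y = -22800/2533*(-11) = 250800/2533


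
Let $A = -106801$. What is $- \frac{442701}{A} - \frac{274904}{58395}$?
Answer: $- \frac{3508497209}{6236644395} \approx -0.56256$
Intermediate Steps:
$- \frac{442701}{A} - \frac{274904}{58395} = - \frac{442701}{-106801} - \frac{274904}{58395} = \left(-442701\right) \left(- \frac{1}{106801}\right) - \frac{274904}{58395} = \frac{442701}{106801} - \frac{274904}{58395} = - \frac{3508497209}{6236644395}$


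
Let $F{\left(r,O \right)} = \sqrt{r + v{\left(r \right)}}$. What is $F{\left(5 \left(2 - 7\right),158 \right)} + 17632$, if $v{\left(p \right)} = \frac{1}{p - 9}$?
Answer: $17632 + \frac{i \sqrt{28934}}{34} \approx 17632.0 + 5.0029 i$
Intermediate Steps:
$v{\left(p \right)} = \frac{1}{-9 + p}$
$F{\left(r,O \right)} = \sqrt{r + \frac{1}{-9 + r}}$
$F{\left(5 \left(2 - 7\right),158 \right)} + 17632 = \sqrt{\frac{1 + 5 \left(2 - 7\right) \left(-9 + 5 \left(2 - 7\right)\right)}{-9 + 5 \left(2 - 7\right)}} + 17632 = \sqrt{\frac{1 + 5 \left(-5\right) \left(-9 + 5 \left(-5\right)\right)}{-9 + 5 \left(-5\right)}} + 17632 = \sqrt{\frac{1 - 25 \left(-9 - 25\right)}{-9 - 25}} + 17632 = \sqrt{\frac{1 - -850}{-34}} + 17632 = \sqrt{- \frac{1 + 850}{34}} + 17632 = \sqrt{\left(- \frac{1}{34}\right) 851} + 17632 = \sqrt{- \frac{851}{34}} + 17632 = \frac{i \sqrt{28934}}{34} + 17632 = 17632 + \frac{i \sqrt{28934}}{34}$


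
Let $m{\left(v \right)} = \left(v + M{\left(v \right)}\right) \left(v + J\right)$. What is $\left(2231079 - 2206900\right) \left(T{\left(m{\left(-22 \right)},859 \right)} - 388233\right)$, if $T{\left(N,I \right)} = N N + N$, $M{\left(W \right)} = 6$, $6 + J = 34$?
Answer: $-9166573227$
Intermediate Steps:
$J = 28$ ($J = -6 + 34 = 28$)
$m{\left(v \right)} = \left(6 + v\right) \left(28 + v\right)$ ($m{\left(v \right)} = \left(v + 6\right) \left(v + 28\right) = \left(6 + v\right) \left(28 + v\right)$)
$T{\left(N,I \right)} = N + N^{2}$ ($T{\left(N,I \right)} = N^{2} + N = N + N^{2}$)
$\left(2231079 - 2206900\right) \left(T{\left(m{\left(-22 \right)},859 \right)} - 388233\right) = \left(2231079 - 2206900\right) \left(\left(168 + \left(-22\right)^{2} + 34 \left(-22\right)\right) \left(1 + \left(168 + \left(-22\right)^{2} + 34 \left(-22\right)\right)\right) - 388233\right) = 24179 \left(\left(168 + 484 - 748\right) \left(1 + \left(168 + 484 - 748\right)\right) - 388233\right) = 24179 \left(- 96 \left(1 - 96\right) - 388233\right) = 24179 \left(\left(-96\right) \left(-95\right) - 388233\right) = 24179 \left(9120 - 388233\right) = 24179 \left(-379113\right) = -9166573227$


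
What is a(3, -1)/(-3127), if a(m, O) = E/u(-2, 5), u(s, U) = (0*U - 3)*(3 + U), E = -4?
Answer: -1/18762 ≈ -5.3299e-5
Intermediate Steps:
u(s, U) = -9 - 3*U (u(s, U) = (0 - 3)*(3 + U) = -3*(3 + U) = -9 - 3*U)
a(m, O) = ⅙ (a(m, O) = -4/(-9 - 3*5) = -4/(-9 - 15) = -4/(-24) = -4*(-1/24) = ⅙)
a(3, -1)/(-3127) = (⅙)/(-3127) = -1/3127*⅙ = -1/18762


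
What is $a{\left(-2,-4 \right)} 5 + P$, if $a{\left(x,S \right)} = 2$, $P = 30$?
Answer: $40$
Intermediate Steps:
$a{\left(-2,-4 \right)} 5 + P = 2 \cdot 5 + 30 = 10 + 30 = 40$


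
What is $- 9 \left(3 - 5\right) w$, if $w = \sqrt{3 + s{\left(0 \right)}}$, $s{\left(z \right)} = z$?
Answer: $18 \sqrt{3} \approx 31.177$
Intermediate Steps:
$w = \sqrt{3}$ ($w = \sqrt{3 + 0} = \sqrt{3} \approx 1.732$)
$- 9 \left(3 - 5\right) w = - 9 \left(3 - 5\right) \sqrt{3} = \left(-9\right) \left(-2\right) \sqrt{3} = 18 \sqrt{3}$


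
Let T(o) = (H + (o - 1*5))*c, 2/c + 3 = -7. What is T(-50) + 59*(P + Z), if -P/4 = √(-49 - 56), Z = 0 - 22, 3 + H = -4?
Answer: -6428/5 - 236*I*√105 ≈ -1285.6 - 2418.3*I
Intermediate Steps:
H = -7 (H = -3 - 4 = -7)
Z = -22
c = -⅕ (c = 2/(-3 - 7) = 2/(-10) = 2*(-⅒) = -⅕ ≈ -0.20000)
P = -4*I*√105 (P = -4*√(-49 - 56) = -4*I*√105 ≈ -40.988*I)
T(o) = 12/5 - o/5 (T(o) = (-7 + (o - 1*5))*(-⅕) = (-7 + (o - 5))*(-⅕) = (-7 + (-5 + o))*(-⅕) = (-12 + o)*(-⅕) = 12/5 - o/5)
T(-50) + 59*(P + Z) = (12/5 - ⅕*(-50)) + 59*(-4*I*√105 - 22) = (12/5 + 10) + 59*(-22 - 4*I*√105) = 62/5 + (-1298 - 236*I*√105) = -6428/5 - 236*I*√105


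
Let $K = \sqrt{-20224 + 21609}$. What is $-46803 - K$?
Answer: $-46803 - \sqrt{1385} \approx -46840.0$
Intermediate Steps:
$K = \sqrt{1385} \approx 37.216$
$-46803 - K = -46803 - \sqrt{1385}$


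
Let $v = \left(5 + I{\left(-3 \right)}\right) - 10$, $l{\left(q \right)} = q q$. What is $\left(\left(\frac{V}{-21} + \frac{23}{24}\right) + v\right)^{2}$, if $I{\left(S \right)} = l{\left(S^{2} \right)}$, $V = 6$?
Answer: $\frac{165920161}{28224} \approx 5878.7$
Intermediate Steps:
$l{\left(q \right)} = q^{2}$
$I{\left(S \right)} = S^{4}$ ($I{\left(S \right)} = \left(S^{2}\right)^{2} = S^{4}$)
$v = 76$ ($v = \left(5 + \left(-3\right)^{4}\right) - 10 = \left(5 + 81\right) - 10 = 86 - 10 = 76$)
$\left(\left(\frac{V}{-21} + \frac{23}{24}\right) + v\right)^{2} = \left(\left(\frac{6}{-21} + \frac{23}{24}\right) + 76\right)^{2} = \left(\left(6 \left(- \frac{1}{21}\right) + 23 \cdot \frac{1}{24}\right) + 76\right)^{2} = \left(\left(- \frac{2}{7} + \frac{23}{24}\right) + 76\right)^{2} = \left(\frac{113}{168} + 76\right)^{2} = \left(\frac{12881}{168}\right)^{2} = \frac{165920161}{28224}$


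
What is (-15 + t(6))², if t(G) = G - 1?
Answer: 100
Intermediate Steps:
t(G) = -1 + G
(-15 + t(6))² = (-15 + (-1 + 6))² = (-15 + 5)² = (-10)² = 100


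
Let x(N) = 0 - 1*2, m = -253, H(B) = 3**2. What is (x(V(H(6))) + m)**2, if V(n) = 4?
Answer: 65025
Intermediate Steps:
H(B) = 9
x(N) = -2 (x(N) = 0 - 2 = -2)
(x(V(H(6))) + m)**2 = (-2 - 253)**2 = (-255)**2 = 65025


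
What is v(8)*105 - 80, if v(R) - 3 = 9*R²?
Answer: 60715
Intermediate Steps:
v(R) = 3 + 9*R²
v(8)*105 - 80 = (3 + 9*8²)*105 - 80 = (3 + 9*64)*105 - 80 = (3 + 576)*105 - 80 = 579*105 - 80 = 60795 - 80 = 60715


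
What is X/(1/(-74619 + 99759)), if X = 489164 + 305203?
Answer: 19970386380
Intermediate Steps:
X = 794367
X/(1/(-74619 + 99759)) = 794367/(1/(-74619 + 99759)) = 794367/(1/25140) = 794367*25140 = 19970386380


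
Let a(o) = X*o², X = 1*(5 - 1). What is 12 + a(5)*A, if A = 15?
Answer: 1512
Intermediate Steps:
X = 4 (X = 1*4 = 4)
a(o) = 4*o²
12 + a(5)*A = 12 + (4*5²)*15 = 12 + (4*25)*15 = 12 + 100*15 = 12 + 1500 = 1512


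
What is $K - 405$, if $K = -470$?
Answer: $-875$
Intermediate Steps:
$K - 405 = -470 - 405 = -875$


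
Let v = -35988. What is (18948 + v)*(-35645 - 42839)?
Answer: 1337367360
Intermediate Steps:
(18948 + v)*(-35645 - 42839) = (18948 - 35988)*(-35645 - 42839) = -17040*(-78484) = 1337367360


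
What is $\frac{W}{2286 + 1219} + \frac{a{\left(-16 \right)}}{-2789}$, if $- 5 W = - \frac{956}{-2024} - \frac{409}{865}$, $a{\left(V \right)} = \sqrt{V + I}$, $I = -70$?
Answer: $\frac{219}{7670517250} - \frac{i \sqrt{86}}{2789} \approx 2.8551 \cdot 10^{-8} - 0.0033251 i$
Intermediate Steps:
$a{\left(V \right)} = \sqrt{-70 + V}$ ($a{\left(V \right)} = \sqrt{V - 70} = \sqrt{-70 + V}$)
$W = \frac{219}{2188450}$ ($W = - \frac{- \frac{956}{-2024} - \frac{409}{865}}{5} = - \frac{\left(-956\right) \left(- \frac{1}{2024}\right) - \frac{409}{865}}{5} = - \frac{\frac{239}{506} - \frac{409}{865}}{5} = \left(- \frac{1}{5}\right) \left(- \frac{219}{437690}\right) = \frac{219}{2188450} \approx 0.00010007$)
$\frac{W}{2286 + 1219} + \frac{a{\left(-16 \right)}}{-2789} = \frac{219}{2188450 \left(2286 + 1219\right)} + \frac{\sqrt{-70 - 16}}{-2789} = \frac{219}{2188450 \cdot 3505} + \sqrt{-86} \left(- \frac{1}{2789}\right) = \frac{219}{2188450} \cdot \frac{1}{3505} + i \sqrt{86} \left(- \frac{1}{2789}\right) = \frac{219}{7670517250} - \frac{i \sqrt{86}}{2789}$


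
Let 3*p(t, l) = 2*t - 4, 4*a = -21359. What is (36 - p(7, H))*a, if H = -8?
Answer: -1046591/6 ≈ -1.7443e+5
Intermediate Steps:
a = -21359/4 (a = (¼)*(-21359) = -21359/4 ≈ -5339.8)
p(t, l) = -4/3 + 2*t/3 (p(t, l) = (2*t - 4)/3 = (-4 + 2*t)/3 = -4/3 + 2*t/3)
(36 - p(7, H))*a = (36 - (-4/3 + (⅔)*7))*(-21359/4) = (36 - (-4/3 + 14/3))*(-21359/4) = (36 - 1*10/3)*(-21359/4) = (36 - 10/3)*(-21359/4) = (98/3)*(-21359/4) = -1046591/6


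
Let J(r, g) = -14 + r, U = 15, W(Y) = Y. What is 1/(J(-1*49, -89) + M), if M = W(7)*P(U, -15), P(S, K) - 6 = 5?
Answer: 1/14 ≈ 0.071429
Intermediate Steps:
P(S, K) = 11 (P(S, K) = 6 + 5 = 11)
M = 77 (M = 7*11 = 77)
1/(J(-1*49, -89) + M) = 1/((-14 - 1*49) + 77) = 1/((-14 - 49) + 77) = 1/(-63 + 77) = 1/14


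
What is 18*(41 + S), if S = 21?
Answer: 1116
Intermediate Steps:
18*(41 + S) = 18*(41 + 21) = 18*62 = 1116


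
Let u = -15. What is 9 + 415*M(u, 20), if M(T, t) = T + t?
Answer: 2084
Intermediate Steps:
9 + 415*M(u, 20) = 9 + 415*(-15 + 20) = 9 + 415*5 = 9 + 2075 = 2084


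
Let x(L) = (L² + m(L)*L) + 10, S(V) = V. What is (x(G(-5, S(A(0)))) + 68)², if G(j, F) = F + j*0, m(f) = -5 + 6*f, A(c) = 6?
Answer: 90000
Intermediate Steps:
G(j, F) = F (G(j, F) = F + 0 = F)
x(L) = 10 + L² + L*(-5 + 6*L) (x(L) = (L² + (-5 + 6*L)*L) + 10 = (L² + L*(-5 + 6*L)) + 10 = 10 + L² + L*(-5 + 6*L))
(x(G(-5, S(A(0)))) + 68)² = ((10 - 5*6 + 7*6²) + 68)² = ((10 - 30 + 7*36) + 68)² = ((10 - 30 + 252) + 68)² = (232 + 68)² = 300² = 90000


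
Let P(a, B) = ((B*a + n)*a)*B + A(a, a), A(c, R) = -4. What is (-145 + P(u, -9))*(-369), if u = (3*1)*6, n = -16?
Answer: -10585503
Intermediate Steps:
u = 18 (u = 3*6 = 18)
P(a, B) = -4 + B*a*(-16 + B*a) (P(a, B) = ((B*a - 16)*a)*B - 4 = ((-16 + B*a)*a)*B - 4 = (a*(-16 + B*a))*B - 4 = B*a*(-16 + B*a) - 4 = -4 + B*a*(-16 + B*a))
(-145 + P(u, -9))*(-369) = (-145 + (-4 + (-9)²*18² - 16*(-9)*18))*(-369) = (-145 + (-4 + 81*324 + 2592))*(-369) = (-145 + (-4 + 26244 + 2592))*(-369) = (-145 + 28832)*(-369) = 28687*(-369) = -10585503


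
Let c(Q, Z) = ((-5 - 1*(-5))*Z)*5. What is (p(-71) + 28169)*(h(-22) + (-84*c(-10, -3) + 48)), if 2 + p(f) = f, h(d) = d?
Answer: 730496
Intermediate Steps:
p(f) = -2 + f
c(Q, Z) = 0 (c(Q, Z) = ((-5 + 5)*Z)*5 = (0*Z)*5 = 0*5 = 0)
(p(-71) + 28169)*(h(-22) + (-84*c(-10, -3) + 48)) = ((-2 - 71) + 28169)*(-22 + (-84*0 + 48)) = (-73 + 28169)*(-22 + (0 + 48)) = 28096*(-22 + 48) = 28096*26 = 730496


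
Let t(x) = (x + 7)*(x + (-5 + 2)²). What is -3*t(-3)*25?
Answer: -1800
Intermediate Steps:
t(x) = (7 + x)*(9 + x) (t(x) = (7 + x)*(x + (-3)²) = (7 + x)*(x + 9) = (7 + x)*(9 + x))
-3*t(-3)*25 = -3*(63 + (-3)² + 16*(-3))*25 = -3*(63 + 9 - 48)*25 = -3*24*25 = -72*25 = -1800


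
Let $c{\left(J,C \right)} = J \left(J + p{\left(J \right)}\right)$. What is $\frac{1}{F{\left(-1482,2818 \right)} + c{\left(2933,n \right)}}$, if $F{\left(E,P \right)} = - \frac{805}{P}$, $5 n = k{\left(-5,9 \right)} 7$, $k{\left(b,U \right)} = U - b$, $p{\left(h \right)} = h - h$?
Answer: $\frac{2818}{24241813197} \approx 1.1625 \cdot 10^{-7}$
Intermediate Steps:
$p{\left(h \right)} = 0$
$n = \frac{98}{5}$ ($n = \frac{\left(9 - -5\right) 7}{5} = \frac{\left(9 + 5\right) 7}{5} = \frac{14 \cdot 7}{5} = \frac{1}{5} \cdot 98 = \frac{98}{5} \approx 19.6$)
$c{\left(J,C \right)} = J^{2}$ ($c{\left(J,C \right)} = J \left(J + 0\right) = J J = J^{2}$)
$\frac{1}{F{\left(-1482,2818 \right)} + c{\left(2933,n \right)}} = \frac{1}{- \frac{805}{2818} + 2933^{2}} = \frac{1}{\left(-805\right) \frac{1}{2818} + 8602489} = \frac{1}{- \frac{805}{2818} + 8602489} = \frac{1}{\frac{24241813197}{2818}} = \frac{2818}{24241813197}$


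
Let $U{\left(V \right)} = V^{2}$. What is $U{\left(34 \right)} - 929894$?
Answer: $-928738$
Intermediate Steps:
$U{\left(34 \right)} - 929894 = 34^{2} - 929894 = 1156 - 929894 = -928738$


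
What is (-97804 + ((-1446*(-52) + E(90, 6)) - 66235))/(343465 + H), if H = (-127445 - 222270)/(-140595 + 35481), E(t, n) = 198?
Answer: -9318250986/36103329725 ≈ -0.25810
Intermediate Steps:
H = 349715/105114 (H = -349715/(-105114) = -349715*(-1/105114) = 349715/105114 ≈ 3.3270)
(-97804 + ((-1446*(-52) + E(90, 6)) - 66235))/(343465 + H) = (-97804 + ((-1446*(-52) + 198) - 66235))/(343465 + 349715/105114) = (-97804 + ((75192 + 198) - 66235))/(36103329725/105114) = (-97804 + (75390 - 66235))*(105114/36103329725) = (-97804 + 9155)*(105114/36103329725) = -88649*105114/36103329725 = -9318250986/36103329725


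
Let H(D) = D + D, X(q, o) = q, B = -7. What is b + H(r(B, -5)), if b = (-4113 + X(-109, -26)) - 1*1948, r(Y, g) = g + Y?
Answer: -6194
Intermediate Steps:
r(Y, g) = Y + g
H(D) = 2*D
b = -6170 (b = (-4113 - 109) - 1*1948 = -4222 - 1948 = -6170)
b + H(r(B, -5)) = -6170 + 2*(-7 - 5) = -6170 + 2*(-12) = -6170 - 24 = -6194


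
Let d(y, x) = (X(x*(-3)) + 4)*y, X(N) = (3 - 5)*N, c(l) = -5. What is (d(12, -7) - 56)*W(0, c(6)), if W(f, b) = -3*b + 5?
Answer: -10240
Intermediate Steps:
X(N) = -2*N
W(f, b) = 5 - 3*b
d(y, x) = y*(4 + 6*x) (d(y, x) = (-2*x*(-3) + 4)*y = (-(-6)*x + 4)*y = (6*x + 4)*y = (4 + 6*x)*y = y*(4 + 6*x))
(d(12, -7) - 56)*W(0, c(6)) = (2*12*(2 + 3*(-7)) - 56)*(5 - 3*(-5)) = (2*12*(2 - 21) - 56)*(5 + 15) = (2*12*(-19) - 56)*20 = (-456 - 56)*20 = -512*20 = -10240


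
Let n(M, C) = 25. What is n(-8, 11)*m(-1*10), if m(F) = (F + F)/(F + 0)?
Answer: 50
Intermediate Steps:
m(F) = 2 (m(F) = (2*F)/F = 2)
n(-8, 11)*m(-1*10) = 25*2 = 50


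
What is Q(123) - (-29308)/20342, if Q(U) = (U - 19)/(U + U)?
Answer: 2331334/1251033 ≈ 1.8635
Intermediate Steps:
Q(U) = (-19 + U)/(2*U) (Q(U) = (-19 + U)/((2*U)) = (-19 + U)*(1/(2*U)) = (-19 + U)/(2*U))
Q(123) - (-29308)/20342 = (½)*(-19 + 123)/123 - (-29308)/20342 = (½)*(1/123)*104 - (-29308)/20342 = 52/123 - 1*(-14654/10171) = 52/123 + 14654/10171 = 2331334/1251033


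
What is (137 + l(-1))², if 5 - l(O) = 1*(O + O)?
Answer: 20736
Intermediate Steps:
l(O) = 5 - 2*O (l(O) = 5 - (O + O) = 5 - 2*O)
(137 + l(-1))² = (137 + (5 - 2*(-1)))² = (137 + (5 + 2))² = (137 + 7)² = 144² = 20736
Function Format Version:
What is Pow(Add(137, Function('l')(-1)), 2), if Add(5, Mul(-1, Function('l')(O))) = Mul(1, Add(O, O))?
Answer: 20736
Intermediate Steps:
Function('l')(O) = Add(5, Mul(-2, O)) (Function('l')(O) = Add(5, Mul(-1, Mul(1, Add(O, O)))) = Add(5, Mul(-1, Mul(1, Mul(2, O)))) = Add(5, Mul(-1, Mul(2, O))) = Add(5, Mul(-2, O)))
Pow(Add(137, Function('l')(-1)), 2) = Pow(Add(137, Add(5, Mul(-2, -1))), 2) = Pow(Add(137, Add(5, 2)), 2) = Pow(Add(137, 7), 2) = Pow(144, 2) = 20736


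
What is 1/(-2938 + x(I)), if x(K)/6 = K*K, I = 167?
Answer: 1/164396 ≈ 6.0829e-6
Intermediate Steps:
x(K) = 6*K² (x(K) = 6*(K*K) = 6*K²)
1/(-2938 + x(I)) = 1/(-2938 + 6*167²) = 1/(-2938 + 6*27889) = 1/(-2938 + 167334) = 1/164396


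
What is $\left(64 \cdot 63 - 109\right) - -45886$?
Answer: $49809$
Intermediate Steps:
$\left(64 \cdot 63 - 109\right) - -45886 = \left(4032 - 109\right) + 45886 = 3923 + 45886 = 49809$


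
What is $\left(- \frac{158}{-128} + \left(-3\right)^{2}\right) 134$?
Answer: $\frac{43885}{32} \approx 1371.4$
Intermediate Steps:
$\left(- \frac{158}{-128} + \left(-3\right)^{2}\right) 134 = \left(\left(-158\right) \left(- \frac{1}{128}\right) + 9\right) 134 = \left(\frac{79}{64} + 9\right) 134 = \frac{655}{64} \cdot 134 = \frac{43885}{32}$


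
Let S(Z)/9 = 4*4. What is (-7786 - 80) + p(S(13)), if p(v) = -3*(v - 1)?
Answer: -8295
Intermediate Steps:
S(Z) = 144 (S(Z) = 9*(4*4) = 9*16 = 144)
p(v) = 3 - 3*v (p(v) = -3*(-1 + v) = 3 - 3*v)
(-7786 - 80) + p(S(13)) = (-7786 - 80) + (3 - 3*144) = -7866 + (3 - 432) = -7866 - 429 = -8295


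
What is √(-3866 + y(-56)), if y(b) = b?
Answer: I*√3922 ≈ 62.626*I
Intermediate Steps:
√(-3866 + y(-56)) = √(-3866 - 56) = √(-3922) = I*√3922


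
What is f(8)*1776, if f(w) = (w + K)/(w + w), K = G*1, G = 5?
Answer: 1443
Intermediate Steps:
K = 5 (K = 5*1 = 5)
f(w) = (5 + w)/(2*w) (f(w) = (w + 5)/(w + w) = (5 + w)/((2*w)) = (5 + w)*(1/(2*w)) = (5 + w)/(2*w))
f(8)*1776 = ((1/2)*(5 + 8)/8)*1776 = ((1/2)*(1/8)*13)*1776 = (13/16)*1776 = 1443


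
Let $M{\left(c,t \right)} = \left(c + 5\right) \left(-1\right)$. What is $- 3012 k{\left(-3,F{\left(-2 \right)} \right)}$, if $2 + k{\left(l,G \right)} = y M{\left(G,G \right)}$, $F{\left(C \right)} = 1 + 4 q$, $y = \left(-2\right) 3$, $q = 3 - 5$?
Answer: $42168$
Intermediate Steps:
$M{\left(c,t \right)} = -5 - c$ ($M{\left(c,t \right)} = \left(5 + c\right) \left(-1\right) = -5 - c$)
$q = -2$
$y = -6$
$F{\left(C \right)} = -7$ ($F{\left(C \right)} = 1 + 4 \left(-2\right) = 1 - 8 = -7$)
$k{\left(l,G \right)} = 28 + 6 G$ ($k{\left(l,G \right)} = -2 - 6 \left(-5 - G\right) = -2 + \left(30 + 6 G\right) = 28 + 6 G$)
$- 3012 k{\left(-3,F{\left(-2 \right)} \right)} = - 3012 \left(28 + 6 \left(-7\right)\right) = - 3012 \left(28 - 42\right) = \left(-3012\right) \left(-14\right) = 42168$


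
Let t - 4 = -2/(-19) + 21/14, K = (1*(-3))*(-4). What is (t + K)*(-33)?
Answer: -22077/38 ≈ -580.97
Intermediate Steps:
K = 12 (K = -3*(-4) = 12)
t = 213/38 (t = 4 + (-2/(-19) + 21/14) = 4 + (-2*(-1/19) + 21*(1/14)) = 4 + (2/19 + 3/2) = 4 + 61/38 = 213/38 ≈ 5.6053)
(t + K)*(-33) = (213/38 + 12)*(-33) = (669/38)*(-33) = -22077/38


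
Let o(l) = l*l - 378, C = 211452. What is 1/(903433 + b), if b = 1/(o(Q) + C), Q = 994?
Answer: 1199110/1083315544631 ≈ 1.1069e-6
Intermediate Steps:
o(l) = -378 + l**2 (o(l) = l**2 - 378 = -378 + l**2)
b = 1/1199110 (b = 1/((-378 + 994**2) + 211452) = 1/((-378 + 988036) + 211452) = 1/(987658 + 211452) = 1/1199110 ≈ 8.3395e-7)
1/(903433 + b) = 1/(903433 + 1/1199110) = 1/(1083315544631/1199110) = 1199110/1083315544631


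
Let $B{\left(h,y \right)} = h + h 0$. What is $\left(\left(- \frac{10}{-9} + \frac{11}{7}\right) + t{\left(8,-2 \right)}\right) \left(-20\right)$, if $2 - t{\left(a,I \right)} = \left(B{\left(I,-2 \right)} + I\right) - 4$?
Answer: $- \frac{15980}{63} \approx -253.65$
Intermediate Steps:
$B{\left(h,y \right)} = h$ ($B{\left(h,y \right)} = h + 0 = h$)
$t{\left(a,I \right)} = 6 - 2 I$ ($t{\left(a,I \right)} = 2 - \left(\left(I + I\right) - 4\right) = 2 - \left(2 I - 4\right) = 2 - \left(-4 + 2 I\right) = 6 - 2 I$)
$\left(\left(- \frac{10}{-9} + \frac{11}{7}\right) + t{\left(8,-2 \right)}\right) \left(-20\right) = \left(\left(- \frac{10}{-9} + \frac{11}{7}\right) + \left(6 - -4\right)\right) \left(-20\right) = \left(\left(\left(-10\right) \left(- \frac{1}{9}\right) + 11 \cdot \frac{1}{7}\right) + \left(6 + 4\right)\right) \left(-20\right) = \left(\left(\frac{10}{9} + \frac{11}{7}\right) + 10\right) \left(-20\right) = \left(\frac{169}{63} + 10\right) \left(-20\right) = \frac{799}{63} \left(-20\right) = - \frac{15980}{63}$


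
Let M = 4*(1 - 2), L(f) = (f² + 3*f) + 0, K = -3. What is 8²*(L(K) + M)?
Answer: -256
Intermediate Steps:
L(f) = f² + 3*f
M = -4 (M = 4*(-1) = -4)
8²*(L(K) + M) = 8²*(-3*(3 - 3) - 4) = 64*(-3*0 - 4) = 64*(0 - 4) = 64*(-4) = -256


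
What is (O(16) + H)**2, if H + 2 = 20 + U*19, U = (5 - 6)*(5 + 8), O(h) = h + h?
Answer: 38809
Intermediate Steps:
O(h) = 2*h
U = -13 (U = -1*13 = -13)
H = -229 (H = -2 + (20 - 13*19) = -2 + (20 - 247) = -2 - 227 = -229)
(O(16) + H)**2 = (2*16 - 229)**2 = (32 - 229)**2 = (-197)**2 = 38809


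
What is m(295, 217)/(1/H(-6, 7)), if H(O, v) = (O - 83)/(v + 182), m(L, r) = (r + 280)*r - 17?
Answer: -3199016/63 ≈ -50778.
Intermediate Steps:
m(L, r) = -17 + r*(280 + r) (m(L, r) = (280 + r)*r - 17 = r*(280 + r) - 17 = -17 + r*(280 + r))
H(O, v) = (-83 + O)/(182 + v)
m(295, 217)/(1/H(-6, 7)) = (-17 + 217**2 + 280*217)/(1/((-83 - 6)/(182 + 7))) = (-17 + 47089 + 60760)/(1/(-89/189)) = 107832/(1/((1/189)*(-89))) = 107832/(1/(-89/189)) = 107832/(-189/89) = 107832*(-89/189) = -3199016/63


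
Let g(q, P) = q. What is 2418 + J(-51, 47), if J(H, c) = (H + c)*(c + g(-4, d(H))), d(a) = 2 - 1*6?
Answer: 2246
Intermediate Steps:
d(a) = -4 (d(a) = 2 - 6 = -4)
J(H, c) = (-4 + c)*(H + c) (J(H, c) = (H + c)*(c - 4) = (H + c)*(-4 + c) = (-4 + c)*(H + c))
2418 + J(-51, 47) = 2418 + (47² - 4*(-51) - 4*47 - 51*47) = 2418 + (2209 + 204 - 188 - 2397) = 2418 - 172 = 2246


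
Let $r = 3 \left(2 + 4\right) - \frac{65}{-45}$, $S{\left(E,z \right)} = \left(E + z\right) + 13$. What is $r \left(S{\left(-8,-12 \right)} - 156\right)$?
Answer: $- \frac{28525}{9} \approx -3169.4$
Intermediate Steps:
$S{\left(E,z \right)} = 13 + E + z$
$r = \frac{175}{9}$ ($r = 3 \cdot 6 - - \frac{13}{9} = 18 + \frac{13}{9} = \frac{175}{9} \approx 19.444$)
$r \left(S{\left(-8,-12 \right)} - 156\right) = \frac{175 \left(\left(13 - 8 - 12\right) - 156\right)}{9} = \frac{175 \left(-7 - 156\right)}{9} = \frac{175}{9} \left(-163\right) = - \frac{28525}{9}$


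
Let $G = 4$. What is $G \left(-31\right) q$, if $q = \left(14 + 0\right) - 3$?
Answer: $-1364$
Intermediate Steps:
$q = 11$ ($q = 14 - 3 = 11$)
$G \left(-31\right) q = 4 \left(-31\right) 11 = \left(-124\right) 11 = -1364$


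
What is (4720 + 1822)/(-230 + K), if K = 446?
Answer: 3271/108 ≈ 30.287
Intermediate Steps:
(4720 + 1822)/(-230 + K) = (4720 + 1822)/(-230 + 446) = 6542/216 = 6542*(1/216) = 3271/108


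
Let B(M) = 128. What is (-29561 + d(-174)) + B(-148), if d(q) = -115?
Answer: -29548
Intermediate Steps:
(-29561 + d(-174)) + B(-148) = (-29561 - 115) + 128 = -29676 + 128 = -29548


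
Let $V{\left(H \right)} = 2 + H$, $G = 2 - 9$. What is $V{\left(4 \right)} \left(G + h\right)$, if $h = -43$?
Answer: $-300$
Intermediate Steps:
$G = -7$
$V{\left(4 \right)} \left(G + h\right) = \left(2 + 4\right) \left(-7 - 43\right) = 6 \left(-50\right) = -300$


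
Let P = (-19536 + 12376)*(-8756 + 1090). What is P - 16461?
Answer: 54872099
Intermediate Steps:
P = 54888560 (P = -7160*(-7666) = 54888560)
P - 16461 = 54888560 - 16461 = 54872099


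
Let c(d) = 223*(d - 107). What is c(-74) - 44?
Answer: -40407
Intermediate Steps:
c(d) = -23861 + 223*d (c(d) = 223*(-107 + d) = -23861 + 223*d)
c(-74) - 44 = (-23861 + 223*(-74)) - 44 = (-23861 - 16502) - 44 = -40363 - 44 = -40407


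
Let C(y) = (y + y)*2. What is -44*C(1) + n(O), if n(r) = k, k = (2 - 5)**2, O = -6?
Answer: -167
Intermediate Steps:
k = 9 (k = (-3)**2 = 9)
n(r) = 9
C(y) = 4*y (C(y) = (2*y)*2 = 4*y)
-44*C(1) + n(O) = -176 + 9 = -167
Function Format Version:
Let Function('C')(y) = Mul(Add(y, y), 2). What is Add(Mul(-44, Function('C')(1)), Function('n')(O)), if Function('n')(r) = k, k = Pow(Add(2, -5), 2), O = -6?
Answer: -167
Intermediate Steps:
k = 9 (k = Pow(-3, 2) = 9)
Function('n')(r) = 9
Function('C')(y) = Mul(4, y) (Function('C')(y) = Mul(Mul(2, y), 2) = Mul(4, y))
Add(Mul(-44, Function('C')(1)), Function('n')(O)) = Add(Mul(-44, Mul(4, 1)), 9) = Add(Mul(-44, 4), 9) = Add(-176, 9) = -167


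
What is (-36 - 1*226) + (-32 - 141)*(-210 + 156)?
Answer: 9080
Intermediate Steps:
(-36 - 1*226) + (-32 - 141)*(-210 + 156) = (-36 - 226) - 173*(-54) = -262 + 9342 = 9080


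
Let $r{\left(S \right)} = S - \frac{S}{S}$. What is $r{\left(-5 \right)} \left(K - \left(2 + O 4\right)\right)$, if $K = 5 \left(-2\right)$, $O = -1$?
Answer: $48$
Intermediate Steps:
$r{\left(S \right)} = -1 + S$ ($r{\left(S \right)} = S - 1 = -1 + S$)
$K = -10$
$r{\left(-5 \right)} \left(K - \left(2 + O 4\right)\right) = \left(-1 - 5\right) \left(-10 - \left(2 - 4\right)\right) = - 6 \left(-10 - -2\right) = - 6 \left(-10 + \left(-2 + 4\right)\right) = - 6 \left(-10 + 2\right) = \left(-6\right) \left(-8\right) = 48$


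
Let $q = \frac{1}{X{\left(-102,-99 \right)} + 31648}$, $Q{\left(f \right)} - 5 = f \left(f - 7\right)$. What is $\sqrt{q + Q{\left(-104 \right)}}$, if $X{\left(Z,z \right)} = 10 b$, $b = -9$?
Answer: $\frac{3 \sqrt{1277970464266}}{31558} \approx 107.47$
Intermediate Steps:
$X{\left(Z,z \right)} = -90$ ($X{\left(Z,z \right)} = 10 \left(-9\right) = -90$)
$Q{\left(f \right)} = 5 + f \left(-7 + f\right)$ ($Q{\left(f \right)} = 5 + f \left(f - 7\right) = 5 + f \left(-7 + f\right)$)
$q = \frac{1}{31558}$ ($q = \frac{1}{-90 + 31648} = \frac{1}{31558} \approx 3.1688 \cdot 10^{-5}$)
$\sqrt{q + Q{\left(-104 \right)}} = \sqrt{\frac{1}{31558} + \left(5 + \left(-104\right)^{2} - -728\right)} = \sqrt{\frac{1}{31558} + \left(5 + 10816 + 728\right)} = \sqrt{\frac{1}{31558} + 11549} = \sqrt{\frac{364463343}{31558}} = \frac{3 \sqrt{1277970464266}}{31558}$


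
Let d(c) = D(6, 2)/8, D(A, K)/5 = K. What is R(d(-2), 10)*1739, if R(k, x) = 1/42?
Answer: 1739/42 ≈ 41.405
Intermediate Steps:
D(A, K) = 5*K
d(c) = 5/4 (d(c) = (5*2)/8 = 10*(⅛) = 5/4)
R(k, x) = 1/42
R(d(-2), 10)*1739 = (1/42)*1739 = 1739/42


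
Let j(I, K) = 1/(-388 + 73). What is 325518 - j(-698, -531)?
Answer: 102538171/315 ≈ 3.2552e+5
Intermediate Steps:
j(I, K) = -1/315 (j(I, K) = 1/(-315) = -1/315)
325518 - j(-698, -531) = 325518 - 1*(-1/315) = 325518 + 1/315 = 102538171/315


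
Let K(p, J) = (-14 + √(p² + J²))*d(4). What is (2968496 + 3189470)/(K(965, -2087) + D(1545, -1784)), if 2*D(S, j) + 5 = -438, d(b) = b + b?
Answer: 8214726644/1352974375 + 197054912*√5286794/1352974375 ≈ 340.96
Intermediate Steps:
d(b) = 2*b
D(S, j) = -443/2 (D(S, j) = -5/2 + (½)*(-438) = -5/2 - 219 = -443/2)
K(p, J) = -112 + 8*√(J² + p²) (K(p, J) = (-14 + √(p² + J²))*(2*4) = (-14 + √(J² + p²))*8 = -112 + 8*√(J² + p²))
(2968496 + 3189470)/(K(965, -2087) + D(1545, -1784)) = (2968496 + 3189470)/((-112 + 8*√((-2087)² + 965²)) - 443/2) = 6157966/((-112 + 8*√(4355569 + 931225)) - 443/2) = 6157966/((-112 + 8*√5286794) - 443/2) = 6157966/(-667/2 + 8*√5286794)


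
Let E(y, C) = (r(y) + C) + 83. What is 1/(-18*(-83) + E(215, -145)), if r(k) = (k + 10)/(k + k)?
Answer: 86/123197 ≈ 0.00069807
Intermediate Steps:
r(k) = (10 + k)/(2*k) (r(k) = (10 + k)/((2*k)) = (10 + k)*(1/(2*k)) = (10 + k)/(2*k))
E(y, C) = 83 + C + (10 + y)/(2*y) (E(y, C) = ((10 + y)/(2*y) + C) + 83 = (C + (10 + y)/(2*y)) + 83 = 83 + C + (10 + y)/(2*y))
1/(-18*(-83) + E(215, -145)) = 1/(-18*(-83) + (167/2 - 145 + 5/215)) = 1/(1494 + (167/2 - 145 + 5*(1/215))) = 1/(1494 + (167/2 - 145 + 1/43)) = 1/(1494 - 5287/86) = 1/(123197/86) = 86/123197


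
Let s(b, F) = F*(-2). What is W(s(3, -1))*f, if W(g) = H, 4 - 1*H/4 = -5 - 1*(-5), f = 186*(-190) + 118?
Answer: -563552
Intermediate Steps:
s(b, F) = -2*F
f = -35222 (f = -35340 + 118 = -35222)
H = 16 (H = 16 - 4*(-5 - 1*(-5)) = 16 - 4*(-5 + 5) = 16 - 4*0 = 16 + 0 = 16)
W(g) = 16
W(s(3, -1))*f = 16*(-35222) = -563552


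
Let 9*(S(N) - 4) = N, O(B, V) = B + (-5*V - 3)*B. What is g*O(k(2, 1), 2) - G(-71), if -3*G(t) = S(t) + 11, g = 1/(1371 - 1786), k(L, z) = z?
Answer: 26884/11205 ≈ 2.3993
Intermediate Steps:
O(B, V) = B + B*(-3 - 5*V) (O(B, V) = B + (-3 - 5*V)*B = B + B*(-3 - 5*V))
g = -1/415 (g = 1/(-415) = -1/415 ≈ -0.0024096)
S(N) = 4 + N/9
G(t) = -5 - t/27 (G(t) = -((4 + t/9) + 11)/3 = -(15 + t/9)/3 = -5 - t/27)
g*O(k(2, 1), 2) - G(-71) = -(-1)*(2 + 5*2)/415 - (-5 - 1/27*(-71)) = -(-1)*(2 + 10)/415 - (-5 + 71/27) = -(-1)*12/415 - 1*(-64/27) = -1/415*(-12) + 64/27 = 12/415 + 64/27 = 26884/11205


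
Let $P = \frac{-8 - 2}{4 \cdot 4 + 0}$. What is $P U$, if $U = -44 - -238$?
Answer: $- \frac{485}{4} \approx -121.25$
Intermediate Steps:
$U = 194$ ($U = -44 + 238 = 194$)
$P = - \frac{5}{8}$ ($P = - \frac{10}{16 + 0} = - \frac{10}{16} = \left(-10\right) \frac{1}{16} = - \frac{5}{8} \approx -0.625$)
$P U = \left(- \frac{5}{8}\right) 194 = - \frac{485}{4}$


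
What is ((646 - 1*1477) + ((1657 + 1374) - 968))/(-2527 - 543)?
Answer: -616/1535 ≈ -0.40130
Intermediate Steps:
((646 - 1*1477) + ((1657 + 1374) - 968))/(-2527 - 543) = ((646 - 1477) + (3031 - 968))/(-3070) = (-831 + 2063)*(-1/3070) = 1232*(-1/3070) = -616/1535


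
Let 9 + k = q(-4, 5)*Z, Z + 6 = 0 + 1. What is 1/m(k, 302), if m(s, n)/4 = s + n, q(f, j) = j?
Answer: 1/1072 ≈ 0.00093284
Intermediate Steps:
Z = -5 (Z = -6 + (0 + 1) = -6 + 1 = -5)
k = -34 (k = -9 + 5*(-5) = -9 - 25 = -34)
m(s, n) = 4*n + 4*s (m(s, n) = 4*(s + n) = 4*(n + s) = 4*n + 4*s)
1/m(k, 302) = 1/(4*302 + 4*(-34)) = 1/(1208 - 136) = 1/1072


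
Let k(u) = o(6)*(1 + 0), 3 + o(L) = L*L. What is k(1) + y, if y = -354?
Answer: -321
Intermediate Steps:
o(L) = -3 + L² (o(L) = -3 + L*L = -3 + L²)
k(u) = 33 (k(u) = (-3 + 6²)*(1 + 0) = (-3 + 36)*1 = 33*1 = 33)
k(1) + y = 33 - 354 = -321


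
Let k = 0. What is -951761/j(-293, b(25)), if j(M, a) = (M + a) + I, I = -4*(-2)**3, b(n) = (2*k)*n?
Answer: 951761/261 ≈ 3646.6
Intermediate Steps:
b(n) = 0 (b(n) = (2*0)*n = 0*n = 0)
I = 32 (I = -4*(-8) = 32)
j(M, a) = 32 + M + a (j(M, a) = (M + a) + 32 = 32 + M + a)
-951761/j(-293, b(25)) = -951761/(32 - 293 + 0) = -951761/(-261) = -951761*(-1/261) = 951761/261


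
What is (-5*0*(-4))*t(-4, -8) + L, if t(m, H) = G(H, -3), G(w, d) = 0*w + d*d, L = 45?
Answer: 45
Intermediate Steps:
G(w, d) = d² (G(w, d) = 0 + d² = d²)
t(m, H) = 9 (t(m, H) = (-3)² = 9)
(-5*0*(-4))*t(-4, -8) + L = (-5*0*(-4))*9 + 45 = (0*(-4))*9 + 45 = 0*9 + 45 = 0 + 45 = 45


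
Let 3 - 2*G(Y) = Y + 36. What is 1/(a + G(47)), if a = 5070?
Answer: 1/5030 ≈ 0.00019881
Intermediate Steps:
G(Y) = -33/2 - Y/2 (G(Y) = 3/2 - (Y + 36)/2 = 3/2 - (36 + Y)/2 = 3/2 + (-18 - Y/2) = -33/2 - Y/2)
1/(a + G(47)) = 1/(5070 + (-33/2 - ½*47)) = 1/(5070 + (-33/2 - 47/2)) = 1/(5070 - 40) = 1/5030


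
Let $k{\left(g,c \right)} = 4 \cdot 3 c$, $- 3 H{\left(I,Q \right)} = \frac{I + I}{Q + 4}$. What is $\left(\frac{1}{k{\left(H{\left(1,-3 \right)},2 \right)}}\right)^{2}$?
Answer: $\frac{1}{576} \approx 0.0017361$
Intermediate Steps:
$H{\left(I,Q \right)} = - \frac{2 I}{3 \left(4 + Q\right)}$ ($H{\left(I,Q \right)} = - \frac{\left(I + I\right) \frac{1}{Q + 4}}{3} = - \frac{2 I \frac{1}{4 + Q}}{3} = - \frac{2 I}{3 \left(4 + Q\right)}$)
$k{\left(g,c \right)} = 12 c$
$\left(\frac{1}{k{\left(H{\left(1,-3 \right)},2 \right)}}\right)^{2} = \left(\frac{1}{12 \cdot 2}\right)^{2} = \left(\frac{1}{24}\right)^{2} = \frac{1}{576}$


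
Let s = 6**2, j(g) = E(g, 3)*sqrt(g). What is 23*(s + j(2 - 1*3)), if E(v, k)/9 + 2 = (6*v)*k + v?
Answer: 828 - 4347*I ≈ 828.0 - 4347.0*I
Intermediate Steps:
E(v, k) = -18 + 9*v + 54*k*v (E(v, k) = -18 + 9*((6*v)*k + v) = -18 + 9*(6*k*v + v) = -18 + 9*(v + 6*k*v) = -18 + (9*v + 54*k*v) = -18 + 9*v + 54*k*v)
j(g) = sqrt(g)*(-18 + 171*g) (j(g) = (-18 + 9*g + 54*3*g)*sqrt(g) = (-18 + 9*g + 162*g)*sqrt(g) = (-18 + 171*g)*sqrt(g) = sqrt(g)*(-18 + 171*g))
s = 36
23*(s + j(2 - 1*3)) = 23*(36 + sqrt(2 - 1*3)*(-18 + 171*(2 - 1*3))) = 23*(36 + sqrt(2 - 3)*(-18 + 171*(2 - 3))) = 23*(36 + sqrt(-1)*(-18 + 171*(-1))) = 23*(36 + I*(-18 - 171)) = 23*(36 + I*(-189)) = 23*(36 - 189*I) = 828 - 4347*I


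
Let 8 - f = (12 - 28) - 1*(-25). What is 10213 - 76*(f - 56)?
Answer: 14545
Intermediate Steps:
f = -1 (f = 8 - ((12 - 28) - 1*(-25)) = 8 - (-16 + 25) = 8 - 1*9 = 8 - 9 = -1)
10213 - 76*(f - 56) = 10213 - 76*(-1 - 56) = 10213 - 76*(-57) = 10213 + 4332 = 14545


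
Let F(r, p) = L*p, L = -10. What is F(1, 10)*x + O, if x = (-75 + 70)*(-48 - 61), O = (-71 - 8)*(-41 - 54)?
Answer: -46995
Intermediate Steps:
F(r, p) = -10*p
O = 7505 (O = -79*(-95) = 7505)
x = 545 (x = -5*(-109) = 545)
F(1, 10)*x + O = -10*10*545 + 7505 = -100*545 + 7505 = -54500 + 7505 = -46995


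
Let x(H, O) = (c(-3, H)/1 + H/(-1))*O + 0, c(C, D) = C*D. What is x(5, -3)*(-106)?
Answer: -6360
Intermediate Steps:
x(H, O) = -4*H*O (x(H, O) = (-3*H/1 + H/(-1))*O + 0 = (-3*H*1 + H*(-1))*O + 0 = (-3*H - H)*O + 0 = (-4*H)*O + 0 = -4*H*O + 0 = -4*H*O)
x(5, -3)*(-106) = -4*5*(-3)*(-106) = 60*(-106) = -6360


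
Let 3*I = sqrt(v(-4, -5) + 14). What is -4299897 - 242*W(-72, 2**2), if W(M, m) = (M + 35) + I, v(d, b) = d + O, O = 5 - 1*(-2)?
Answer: -4290943 - 242*sqrt(17)/3 ≈ -4.2913e+6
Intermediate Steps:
O = 7 (O = 5 + 2 = 7)
v(d, b) = 7 + d (v(d, b) = d + 7 = 7 + d)
I = sqrt(17)/3 (I = sqrt((7 - 4) + 14)/3 = sqrt(3 + 14)/3 = sqrt(17)/3 ≈ 1.3744)
W(M, m) = 35 + M + sqrt(17)/3 (W(M, m) = (M + 35) + sqrt(17)/3 = (35 + M) + sqrt(17)/3 = 35 + M + sqrt(17)/3)
-4299897 - 242*W(-72, 2**2) = -4299897 - 242*(35 - 72 + sqrt(17)/3) = -4299897 - 242*(-37 + sqrt(17)/3) = -4299897 - (-8954 + 242*sqrt(17)/3) = -4299897 + (8954 - 242*sqrt(17)/3) = -4290943 - 242*sqrt(17)/3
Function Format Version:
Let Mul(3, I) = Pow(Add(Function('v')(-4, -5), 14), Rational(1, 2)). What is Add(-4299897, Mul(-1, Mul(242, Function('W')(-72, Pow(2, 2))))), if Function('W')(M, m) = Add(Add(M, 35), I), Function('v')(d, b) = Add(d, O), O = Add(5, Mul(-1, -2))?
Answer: Add(-4290943, Mul(Rational(-242, 3), Pow(17, Rational(1, 2)))) ≈ -4.2913e+6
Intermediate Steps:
O = 7 (O = Add(5, 2) = 7)
Function('v')(d, b) = Add(7, d) (Function('v')(d, b) = Add(d, 7) = Add(7, d))
I = Mul(Rational(1, 3), Pow(17, Rational(1, 2))) (I = Mul(Rational(1, 3), Pow(Add(Add(7, -4), 14), Rational(1, 2))) = Mul(Rational(1, 3), Pow(Add(3, 14), Rational(1, 2))) = Mul(Rational(1, 3), Pow(17, Rational(1, 2))) ≈ 1.3744)
Function('W')(M, m) = Add(35, M, Mul(Rational(1, 3), Pow(17, Rational(1, 2)))) (Function('W')(M, m) = Add(Add(M, 35), Mul(Rational(1, 3), Pow(17, Rational(1, 2)))) = Add(Add(35, M), Mul(Rational(1, 3), Pow(17, Rational(1, 2)))) = Add(35, M, Mul(Rational(1, 3), Pow(17, Rational(1, 2)))))
Add(-4299897, Mul(-1, Mul(242, Function('W')(-72, Pow(2, 2))))) = Add(-4299897, Mul(-1, Mul(242, Add(35, -72, Mul(Rational(1, 3), Pow(17, Rational(1, 2))))))) = Add(-4299897, Mul(-1, Mul(242, Add(-37, Mul(Rational(1, 3), Pow(17, Rational(1, 2))))))) = Add(-4299897, Mul(-1, Add(-8954, Mul(Rational(242, 3), Pow(17, Rational(1, 2)))))) = Add(-4299897, Add(8954, Mul(Rational(-242, 3), Pow(17, Rational(1, 2))))) = Add(-4290943, Mul(Rational(-242, 3), Pow(17, Rational(1, 2))))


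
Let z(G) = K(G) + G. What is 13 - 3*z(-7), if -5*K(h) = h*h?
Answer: 317/5 ≈ 63.400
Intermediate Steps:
K(h) = -h**2/5 (K(h) = -h*h/5 = -h**2/5)
z(G) = G - G**2/5 (z(G) = -G**2/5 + G = G - G**2/5)
13 - 3*z(-7) = 13 - 3*(-7)*(5 - 1*(-7))/5 = 13 - 3*(-7)*(5 + 7)/5 = 13 - 3*(-7)*12/5 = 13 - 3*(-84/5) = 13 + 252/5 = 317/5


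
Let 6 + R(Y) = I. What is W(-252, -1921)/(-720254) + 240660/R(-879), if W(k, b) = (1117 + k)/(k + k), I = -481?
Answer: -87361508709305/176784903792 ≈ -494.17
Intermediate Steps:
W(k, b) = (1117 + k)/(2*k) (W(k, b) = (1117 + k)/((2*k)) = (1117 + k)*(1/(2*k)) = (1117 + k)/(2*k))
R(Y) = -487 (R(Y) = -6 - 481 = -487)
W(-252, -1921)/(-720254) + 240660/R(-879) = ((½)*(1117 - 252)/(-252))/(-720254) + 240660/(-487) = ((½)*(-1/252)*865)*(-1/720254) + 240660*(-1/487) = -865/504*(-1/720254) - 240660/487 = 865/363008016 - 240660/487 = -87361508709305/176784903792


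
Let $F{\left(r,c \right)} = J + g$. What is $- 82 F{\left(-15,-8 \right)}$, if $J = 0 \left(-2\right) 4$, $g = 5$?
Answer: $-410$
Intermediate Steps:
$J = 0$ ($J = 0 \cdot 4 = 0$)
$F{\left(r,c \right)} = 5$ ($F{\left(r,c \right)} = 0 + 5 = 5$)
$- 82 F{\left(-15,-8 \right)} = \left(-82\right) 5 = -410$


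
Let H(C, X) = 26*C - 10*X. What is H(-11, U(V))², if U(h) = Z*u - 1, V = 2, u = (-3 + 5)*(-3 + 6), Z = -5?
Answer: 576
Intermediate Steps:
u = 6 (u = 2*3 = 6)
U(h) = -31 (U(h) = -5*6 - 1 = -30 - 1 = -31)
H(C, X) = -10*X + 26*C
H(-11, U(V))² = (-10*(-31) + 26*(-11))² = (310 - 286)² = 24² = 576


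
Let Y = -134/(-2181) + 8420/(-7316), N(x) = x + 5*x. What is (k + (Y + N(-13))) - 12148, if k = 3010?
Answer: -36767421503/3989049 ≈ -9217.1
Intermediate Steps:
N(x) = 6*x
Y = -4345919/3989049 (Y = -134*(-1/2181) + 8420*(-1/7316) = 134/2181 - 2105/1829 = -4345919/3989049 ≈ -1.0895)
(k + (Y + N(-13))) - 12148 = (3010 + (-4345919/3989049 + 6*(-13))) - 12148 = (3010 + (-4345919/3989049 - 78)) - 12148 = (3010 - 315491741/3989049) - 12148 = 11691545749/3989049 - 12148 = -36767421503/3989049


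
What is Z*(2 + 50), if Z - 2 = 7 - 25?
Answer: -832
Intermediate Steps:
Z = -16 (Z = 2 + (7 - 25) = 2 - 18 = -16)
Z*(2 + 50) = -16*(2 + 50) = -16*52 = -832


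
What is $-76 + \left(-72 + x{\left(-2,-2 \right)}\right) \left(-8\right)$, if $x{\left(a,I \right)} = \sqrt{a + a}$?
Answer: $500 - 16 i \approx 500.0 - 16.0 i$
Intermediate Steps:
$x{\left(a,I \right)} = \sqrt{2} \sqrt{a}$ ($x{\left(a,I \right)} = \sqrt{2 a} = \sqrt{2} \sqrt{a}$)
$-76 + \left(-72 + x{\left(-2,-2 \right)}\right) \left(-8\right) = -76 + \left(-72 + \sqrt{2} \sqrt{-2}\right) \left(-8\right) = -76 + \left(-72 + \sqrt{2} i \sqrt{2}\right) \left(-8\right) = -76 + \left(-72 + 2 i\right) \left(-8\right) = -76 + \left(576 - 16 i\right) = 500 - 16 i$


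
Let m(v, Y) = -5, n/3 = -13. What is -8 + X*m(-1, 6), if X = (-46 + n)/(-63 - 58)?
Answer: -1393/121 ≈ -11.512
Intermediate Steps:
n = -39 (n = 3*(-13) = -39)
X = 85/121 (X = (-46 - 39)/(-63 - 58) = -85/(-121) = -85*(-1/121) = 85/121 ≈ 0.70248)
-8 + X*m(-1, 6) = -8 + (85/121)*(-5) = -8 - 425/121 = -1393/121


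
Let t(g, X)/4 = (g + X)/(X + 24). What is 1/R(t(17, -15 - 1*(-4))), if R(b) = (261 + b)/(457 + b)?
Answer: 5965/3417 ≈ 1.7457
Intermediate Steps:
t(g, X) = 4*(X + g)/(24 + X) (t(g, X) = 4*((g + X)/(X + 24)) = 4*((X + g)/(24 + X)) = 4*(X + g)/(24 + X))
R(b) = (261 + b)/(457 + b)
1/R(t(17, -15 - 1*(-4))) = 1/((261 + 4*((-15 - 1*(-4)) + 17)/(24 + (-15 - 1*(-4))))/(457 + 4*((-15 - 1*(-4)) + 17)/(24 + (-15 - 1*(-4))))) = 1/((261 + 4*((-15 + 4) + 17)/(24 + (-15 + 4)))/(457 + 4*((-15 + 4) + 17)/(24 + (-15 + 4)))) = 1/((261 + 4*(-11 + 17)/(24 - 11))/(457 + 4*(-11 + 17)/(24 - 11))) = 1/((261 + 4*6/13)/(457 + 4*6/13)) = 1/((261 + 4*(1/13)*6)/(457 + 4*(1/13)*6)) = 1/((261 + 24/13)/(457 + 24/13)) = 1/((3417/13)/(5965/13)) = 1/((13/5965)*(3417/13)) = 1/(3417/5965) = 5965/3417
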